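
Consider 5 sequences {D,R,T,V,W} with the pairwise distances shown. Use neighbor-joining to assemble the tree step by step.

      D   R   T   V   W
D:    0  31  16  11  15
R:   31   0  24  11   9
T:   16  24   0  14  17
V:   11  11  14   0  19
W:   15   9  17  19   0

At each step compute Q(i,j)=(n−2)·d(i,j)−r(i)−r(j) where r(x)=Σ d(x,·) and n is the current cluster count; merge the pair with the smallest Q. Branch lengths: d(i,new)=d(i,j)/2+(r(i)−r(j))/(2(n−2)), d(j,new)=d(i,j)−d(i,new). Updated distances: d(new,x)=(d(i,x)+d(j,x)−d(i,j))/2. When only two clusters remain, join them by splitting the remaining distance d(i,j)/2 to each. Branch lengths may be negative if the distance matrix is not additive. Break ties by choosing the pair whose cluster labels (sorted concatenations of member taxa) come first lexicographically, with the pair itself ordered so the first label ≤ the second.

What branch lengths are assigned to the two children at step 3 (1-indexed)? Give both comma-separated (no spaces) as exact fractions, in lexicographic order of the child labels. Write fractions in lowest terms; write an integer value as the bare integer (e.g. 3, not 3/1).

13/8,61/8

1. join R+W (d=9, Q=-108) ⇒ RW; edges |R|=7, |W|=2
  updated: d(D,RW)=37/2, d(RW,T)=16, d(RW,V)=21/2
2. join D+T (d=16, Q=-119/2) ⇒ DT; edges |D|=63/8, |T|=65/8
  updated: d(DT,RW)=37/4, d(DT,V)=9/2
3. join DT+RW (d=37/4, Q=-97/4) ⇒ DRTW; edges |DT|=13/8, |RW|=61/8
  updated: d(DRTW,V)=23/8
4. join DRTW+V (d=23/8) ⇒ DRTVW; edges |DRTW|=23/16, |V|=23/16
final tree: (((D:63/8,T:65/8):13/8,(R:7,W:2):61/8):23/16,V:23/16)
total length: 297/8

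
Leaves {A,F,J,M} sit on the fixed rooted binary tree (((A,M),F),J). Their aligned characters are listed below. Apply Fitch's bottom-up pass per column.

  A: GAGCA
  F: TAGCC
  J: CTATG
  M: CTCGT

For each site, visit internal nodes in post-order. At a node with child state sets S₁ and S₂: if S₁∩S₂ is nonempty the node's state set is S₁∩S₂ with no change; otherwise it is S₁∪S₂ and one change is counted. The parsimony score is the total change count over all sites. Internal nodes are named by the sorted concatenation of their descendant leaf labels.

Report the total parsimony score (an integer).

11

[col 0] AM: children A:{G}, M:{C} ∪→ {C,G}; cost 1
[col 0] AFM: children AM:{C,G}, F:{T} ∪→ {C,G,T}; cost 1
[col 0] AFJM: children AFM:{C,G,T}, J:{C} ∩→ {C}; cost 0
[col 1] AM: children A:{A}, M:{T} ∪→ {A,T}; cost 1
[col 1] AFM: children AM:{A,T}, F:{A} ∩→ {A}; cost 0
[col 1] AFJM: children AFM:{A}, J:{T} ∪→ {A,T}; cost 1
[col 2] AM: children A:{G}, M:{C} ∪→ {C,G}; cost 1
[col 2] AFM: children AM:{C,G}, F:{G} ∩→ {G}; cost 0
[col 2] AFJM: children AFM:{G}, J:{A} ∪→ {A,G}; cost 1
[col 3] AM: children A:{C}, M:{G} ∪→ {C,G}; cost 1
[col 3] AFM: children AM:{C,G}, F:{C} ∩→ {C}; cost 0
[col 3] AFJM: children AFM:{C}, J:{T} ∪→ {C,T}; cost 1
[col 4] AM: children A:{A}, M:{T} ∪→ {A,T}; cost 1
[col 4] AFM: children AM:{A,T}, F:{C} ∪→ {A,C,T}; cost 1
[col 4] AFJM: children AFM:{A,C,T}, J:{G} ∪→ {A,C,G,T}; cost 1
per-site changes: [2, 2, 2, 2, 3]; total = 11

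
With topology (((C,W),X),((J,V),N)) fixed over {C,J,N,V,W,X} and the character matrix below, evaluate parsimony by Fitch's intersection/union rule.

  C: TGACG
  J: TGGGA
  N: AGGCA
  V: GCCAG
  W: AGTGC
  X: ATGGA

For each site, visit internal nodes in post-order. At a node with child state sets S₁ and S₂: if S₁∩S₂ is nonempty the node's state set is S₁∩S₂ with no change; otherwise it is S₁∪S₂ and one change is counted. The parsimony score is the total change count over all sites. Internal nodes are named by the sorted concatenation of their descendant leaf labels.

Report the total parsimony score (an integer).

CW@0: {T} ∪ {A} = {A,T} (union, +1)
CWX@0: {A,T} ∩ {A} = {A} (intersection, +0)
JV@0: {T} ∪ {G} = {G,T} (union, +1)
JNV@0: {G,T} ∪ {A} = {A,G,T} (union, +1)
CJNVWX@0: {A} ∩ {A,G,T} = {A} (intersection, +0)
CW@1: {G} ∩ {G} = {G} (intersection, +0)
CWX@1: {G} ∪ {T} = {G,T} (union, +1)
JV@1: {G} ∪ {C} = {C,G} (union, +1)
JNV@1: {C,G} ∩ {G} = {G} (intersection, +0)
CJNVWX@1: {G,T} ∩ {G} = {G} (intersection, +0)
CW@2: {A} ∪ {T} = {A,T} (union, +1)
CWX@2: {A,T} ∪ {G} = {A,G,T} (union, +1)
JV@2: {G} ∪ {C} = {C,G} (union, +1)
JNV@2: {C,G} ∩ {G} = {G} (intersection, +0)
CJNVWX@2: {A,G,T} ∩ {G} = {G} (intersection, +0)
CW@3: {C} ∪ {G} = {C,G} (union, +1)
CWX@3: {C,G} ∩ {G} = {G} (intersection, +0)
JV@3: {G} ∪ {A} = {A,G} (union, +1)
JNV@3: {A,G} ∪ {C} = {A,C,G} (union, +1)
CJNVWX@3: {G} ∩ {A,C,G} = {G} (intersection, +0)
CW@4: {G} ∪ {C} = {C,G} (union, +1)
CWX@4: {C,G} ∪ {A} = {A,C,G} (union, +1)
JV@4: {A} ∪ {G} = {A,G} (union, +1)
JNV@4: {A,G} ∩ {A} = {A} (intersection, +0)
CJNVWX@4: {A,C,G} ∩ {A} = {A} (intersection, +0)
per-site changes: [3, 2, 3, 3, 3]; total = 14

14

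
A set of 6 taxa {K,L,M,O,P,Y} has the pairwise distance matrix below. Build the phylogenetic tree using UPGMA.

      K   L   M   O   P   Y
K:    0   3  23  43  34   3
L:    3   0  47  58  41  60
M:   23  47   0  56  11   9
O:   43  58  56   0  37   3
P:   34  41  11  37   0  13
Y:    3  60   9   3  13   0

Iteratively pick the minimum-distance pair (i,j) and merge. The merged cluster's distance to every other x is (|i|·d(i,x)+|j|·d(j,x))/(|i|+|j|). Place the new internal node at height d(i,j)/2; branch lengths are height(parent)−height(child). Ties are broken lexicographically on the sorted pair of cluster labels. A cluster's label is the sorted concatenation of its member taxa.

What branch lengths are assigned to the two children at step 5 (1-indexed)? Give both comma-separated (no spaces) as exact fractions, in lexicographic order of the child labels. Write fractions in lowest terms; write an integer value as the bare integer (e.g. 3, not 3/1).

285/16,79/16

1. join K+L (d=3) ⇒ KL; edges |K|=3/2, |L|=3/2
  updated: d(KL,M)=35, d(KL,O)=101/2, d(KL,P)=75/2, d(KL,Y)=63/2
2. join O+Y (d=3) ⇒ OY; edges |O|=3/2, |Y|=3/2
  updated: d(KL,OY)=41, d(M,OY)=65/2, d(OY,P)=25
3. join M+P (d=11) ⇒ MP; edges |M|=11/2, |P|=11/2
  updated: d(KL,MP)=145/4, d(MP,OY)=115/4
4. join MP+OY (d=115/4) ⇒ MOPY; edges |MP|=71/8, |OY|=103/8
  updated: d(KL,MOPY)=309/8
5. join KL+MOPY (d=309/8) ⇒ KLMOPY; edges |KL|=285/16, |MOPY|=79/16
final tree: ((K:3/2,L:3/2):285/16,((M:11/2,P:11/2):71/8,(O:3/2,Y:3/2):103/8):79/16)
total length: 123/2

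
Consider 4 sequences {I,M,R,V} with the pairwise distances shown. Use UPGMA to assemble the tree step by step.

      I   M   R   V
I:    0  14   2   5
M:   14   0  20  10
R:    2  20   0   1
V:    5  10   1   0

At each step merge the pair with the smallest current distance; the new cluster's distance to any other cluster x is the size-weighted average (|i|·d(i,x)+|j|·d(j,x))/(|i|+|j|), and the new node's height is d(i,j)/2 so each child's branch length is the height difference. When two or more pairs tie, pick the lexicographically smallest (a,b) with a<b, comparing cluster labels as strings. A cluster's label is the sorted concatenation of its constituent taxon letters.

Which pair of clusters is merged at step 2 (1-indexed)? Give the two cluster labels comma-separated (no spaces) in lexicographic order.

1. join R+V (d=1) ⇒ RV; edges |R|=1/2, |V|=1/2
  updated: d(I,RV)=7/2, d(M,RV)=15
2. join I+RV (d=7/2) ⇒ IRV; edges |I|=7/4, |RV|=5/4
  updated: d(IRV,M)=44/3
3. join IRV+M (d=44/3) ⇒ IMRV; edges |IRV|=67/12, |M|=22/3
final tree: ((I:7/4,(R:1/2,V:1/2):5/4):67/12,M:22/3)
total length: 203/12

I,RV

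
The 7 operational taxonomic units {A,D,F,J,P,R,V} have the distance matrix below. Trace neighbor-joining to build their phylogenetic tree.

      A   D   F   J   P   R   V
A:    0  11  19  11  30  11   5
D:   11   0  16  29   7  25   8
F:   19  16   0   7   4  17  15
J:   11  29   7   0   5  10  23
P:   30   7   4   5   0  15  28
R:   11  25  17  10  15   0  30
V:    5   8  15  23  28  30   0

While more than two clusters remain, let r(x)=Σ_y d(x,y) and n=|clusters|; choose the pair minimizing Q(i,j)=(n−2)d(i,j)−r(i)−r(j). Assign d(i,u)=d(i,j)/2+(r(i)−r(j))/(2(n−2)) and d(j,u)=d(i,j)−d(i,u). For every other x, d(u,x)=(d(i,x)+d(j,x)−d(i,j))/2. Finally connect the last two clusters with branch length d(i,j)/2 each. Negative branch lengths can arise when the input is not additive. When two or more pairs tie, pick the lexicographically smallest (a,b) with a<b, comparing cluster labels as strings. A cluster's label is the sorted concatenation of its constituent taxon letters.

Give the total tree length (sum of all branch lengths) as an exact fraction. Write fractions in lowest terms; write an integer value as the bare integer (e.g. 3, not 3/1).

1271/32

step 1: merge (A,V) at d=5, Q=-171; branch lengths A→3/10, V→47/10; new cluster AV
  updated: d(AV,D)=7, d(AV,F)=29/2, d(AV,J)=29/2, d(AV,P)=53/2, d(AV,R)=18
step 2: merge (AV,D) at d=7, Q=-273/2; branch lengths AV→49/16, D→63/16; new cluster ADV
  updated: d(ADV,F)=47/4, d(ADV,J)=73/4, d(ADV,P)=53/4, d(ADV,R)=18
step 3: merge (J,R) at d=10, Q=-281/4; branch lengths J→41/24, R→199/24; new cluster JR
  updated: d(ADV,JR)=105/8, d(F,JR)=7, d(JR,P)=5
step 4: merge (ADV,F) at d=47/4, Q=-299/8; branch lengths ADV→311/32, F→65/32; new cluster ADFV
  updated: d(ADFV,JR)=67/16, d(ADFV,P)=11/4
step 5: merge (ADFV,JR) at d=67/16, Q=-191/16; branch lengths ADFV→31/32, JR→103/32; new cluster ADFJRV
  updated: d(ADFJRV,P)=57/32
step 6: merge (ADFJRV,P) at d=57/32; branch lengths ADFJRV→57/64, P→57/64; new cluster ADFJPRV
final tree: (((((A:3/10,V:47/10):49/16,D:63/16):311/32,F:65/32):31/32,(J:41/24,R:199/24):103/32):57/64,P:57/64)
total length: 1271/32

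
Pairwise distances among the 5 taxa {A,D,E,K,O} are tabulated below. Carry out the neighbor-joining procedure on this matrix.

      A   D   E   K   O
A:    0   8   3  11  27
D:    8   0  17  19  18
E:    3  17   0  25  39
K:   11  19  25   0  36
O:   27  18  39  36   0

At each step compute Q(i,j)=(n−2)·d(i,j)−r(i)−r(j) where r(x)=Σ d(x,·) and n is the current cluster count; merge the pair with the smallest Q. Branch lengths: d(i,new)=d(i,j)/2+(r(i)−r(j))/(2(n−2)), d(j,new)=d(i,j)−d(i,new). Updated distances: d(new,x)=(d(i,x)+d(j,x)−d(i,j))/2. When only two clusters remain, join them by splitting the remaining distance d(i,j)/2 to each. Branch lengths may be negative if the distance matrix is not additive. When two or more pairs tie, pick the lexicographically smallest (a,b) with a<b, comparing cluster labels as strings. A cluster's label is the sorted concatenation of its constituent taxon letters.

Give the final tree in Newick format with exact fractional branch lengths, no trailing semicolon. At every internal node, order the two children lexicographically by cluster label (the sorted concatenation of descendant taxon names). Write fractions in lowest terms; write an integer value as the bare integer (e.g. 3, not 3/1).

1. join D+O (d=18, Q=-128) ⇒ DO; edges |D|=-2/3, |O|=56/3
  updated: d(A,DO)=17/2, d(DO,E)=19, d(DO,K)=37/2
2. join A+E (d=3, Q=-127/2) ⇒ AE; edges |A|=-37/8, |E|=61/8
  updated: d(AE,DO)=49/4, d(AE,K)=33/2
3. join AE+DO (d=49/4, Q=-189/4) ⇒ ADEO; edges |AE|=41/8, |DO|=57/8
  updated: d(ADEO,K)=91/8
4. join ADEO+K (d=91/8) ⇒ ADEKO; edges |ADEO|=91/16, |K|=91/16
final tree: (((A:-37/8,E:61/8):41/8,(D:-2/3,O:56/3):57/8):91/16,K:91/16)
total length: 357/8

(((A:-37/8,E:61/8):41/8,(D:-2/3,O:56/3):57/8):91/16,K:91/16)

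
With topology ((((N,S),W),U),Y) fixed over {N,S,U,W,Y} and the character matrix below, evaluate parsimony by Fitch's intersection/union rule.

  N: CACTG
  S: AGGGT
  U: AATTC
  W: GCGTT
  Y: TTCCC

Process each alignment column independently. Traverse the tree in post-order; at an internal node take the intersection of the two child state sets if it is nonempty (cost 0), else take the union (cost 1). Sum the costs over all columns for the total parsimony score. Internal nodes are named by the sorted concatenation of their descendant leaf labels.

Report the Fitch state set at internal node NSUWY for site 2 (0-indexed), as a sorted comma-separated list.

C,G,T

site 0, node NS: N={C} ∪ S={A} → {A,C} (+1)
site 0, node NSW: NS={A,C} ∪ W={G} → {A,C,G} (+1)
site 0, node NSUW: NSW={A,C,G} ∩ U={A} → {A} (+0)
site 0, node NSUWY: NSUW={A} ∪ Y={T} → {A,T} (+1)
site 1, node NS: N={A} ∪ S={G} → {A,G} (+1)
site 1, node NSW: NS={A,G} ∪ W={C} → {A,C,G} (+1)
site 1, node NSUW: NSW={A,C,G} ∩ U={A} → {A} (+0)
site 1, node NSUWY: NSUW={A} ∪ Y={T} → {A,T} (+1)
site 2, node NS: N={C} ∪ S={G} → {C,G} (+1)
site 2, node NSW: NS={C,G} ∩ W={G} → {G} (+0)
site 2, node NSUW: NSW={G} ∪ U={T} → {G,T} (+1)
site 2, node NSUWY: NSUW={G,T} ∪ Y={C} → {C,G,T} (+1)
site 3, node NS: N={T} ∪ S={G} → {G,T} (+1)
site 3, node NSW: NS={G,T} ∩ W={T} → {T} (+0)
site 3, node NSUW: NSW={T} ∩ U={T} → {T} (+0)
site 3, node NSUWY: NSUW={T} ∪ Y={C} → {C,T} (+1)
site 4, node NS: N={G} ∪ S={T} → {G,T} (+1)
site 4, node NSW: NS={G,T} ∩ W={T} → {T} (+0)
site 4, node NSUW: NSW={T} ∪ U={C} → {C,T} (+1)
site 4, node NSUWY: NSUW={C,T} ∩ Y={C} → {C} (+0)
per-site changes: [3, 3, 3, 2, 2]; total = 13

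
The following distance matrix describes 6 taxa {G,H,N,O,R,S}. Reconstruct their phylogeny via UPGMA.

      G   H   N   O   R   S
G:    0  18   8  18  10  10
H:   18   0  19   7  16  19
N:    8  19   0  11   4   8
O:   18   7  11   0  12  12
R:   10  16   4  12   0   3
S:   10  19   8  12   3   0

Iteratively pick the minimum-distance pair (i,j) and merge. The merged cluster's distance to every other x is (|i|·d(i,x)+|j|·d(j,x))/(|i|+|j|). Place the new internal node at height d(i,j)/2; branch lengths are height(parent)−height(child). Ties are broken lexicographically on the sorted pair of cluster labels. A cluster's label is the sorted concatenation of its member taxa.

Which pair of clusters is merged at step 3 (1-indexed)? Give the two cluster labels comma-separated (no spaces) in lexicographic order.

iteration 1: select R,S (d=3); attach at lengths (3/2, 3/2); label the merged cluster RS
  updated: d(G,RS)=10, d(H,RS)=35/2, d(N,RS)=6, d(O,RS)=12
iteration 2: select N,RS (d=6); attach at lengths (3, 3/2); label the merged cluster NRS
  updated: d(G,NRS)=28/3, d(H,NRS)=18, d(NRS,O)=35/3
iteration 3: select H,O (d=7); attach at lengths (7/2, 7/2); label the merged cluster HO
  updated: d(G,HO)=18, d(HO,NRS)=89/6
iteration 4: select G,NRS (d=28/3); attach at lengths (14/3, 5/3); label the merged cluster GNRS
  updated: d(GNRS,HO)=125/8
iteration 5: select GNRS,HO (d=125/8); attach at lengths (151/48, 69/16); label the merged cluster GHNORS
final tree: ((G:14/3,(N:3,(R:3/2,S:3/2):3/2):5/3):151/48,(H:7/2,O:7/2):69/16)
total length: 679/24

H,O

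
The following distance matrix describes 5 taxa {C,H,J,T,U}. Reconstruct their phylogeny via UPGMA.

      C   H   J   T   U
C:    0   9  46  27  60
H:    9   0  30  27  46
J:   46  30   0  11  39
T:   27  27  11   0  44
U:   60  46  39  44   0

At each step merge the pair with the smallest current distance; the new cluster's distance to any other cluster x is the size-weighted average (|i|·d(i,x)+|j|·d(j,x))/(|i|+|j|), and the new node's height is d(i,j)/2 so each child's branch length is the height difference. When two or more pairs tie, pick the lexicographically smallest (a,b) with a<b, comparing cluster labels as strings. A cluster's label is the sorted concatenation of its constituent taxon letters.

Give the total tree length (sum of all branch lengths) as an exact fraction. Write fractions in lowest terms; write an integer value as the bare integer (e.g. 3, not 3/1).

147/2

iteration 1: select C,H (d=9); attach at lengths (9/2, 9/2); label the merged cluster CH
  updated: d(CH,J)=38, d(CH,T)=27, d(CH,U)=53
iteration 2: select J,T (d=11); attach at lengths (11/2, 11/2); label the merged cluster JT
  updated: d(CH,JT)=65/2, d(JT,U)=83/2
iteration 3: select CH,JT (d=65/2); attach at lengths (47/4, 43/4); label the merged cluster CHJT
  updated: d(CHJT,U)=189/4
iteration 4: select CHJT,U (d=189/4); attach at lengths (59/8, 189/8); label the merged cluster CHJTU
final tree: (((C:9/2,H:9/2):47/4,(J:11/2,T:11/2):43/4):59/8,U:189/8)
total length: 147/2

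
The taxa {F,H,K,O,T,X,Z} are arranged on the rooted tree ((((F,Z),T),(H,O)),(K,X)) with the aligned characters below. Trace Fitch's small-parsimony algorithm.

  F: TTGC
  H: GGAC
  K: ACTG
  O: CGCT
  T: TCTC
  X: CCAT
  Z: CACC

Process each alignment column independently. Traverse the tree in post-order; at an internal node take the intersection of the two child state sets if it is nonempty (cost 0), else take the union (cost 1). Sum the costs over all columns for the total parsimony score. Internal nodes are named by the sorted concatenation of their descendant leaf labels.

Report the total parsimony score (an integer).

site 0, node FZ: F={T} ∪ Z={C} → {C,T} (+1)
site 0, node FTZ: FZ={C,T} ∩ T={T} → {T} (+0)
site 0, node HO: H={G} ∪ O={C} → {C,G} (+1)
site 0, node FHOTZ: FTZ={T} ∪ HO={C,G} → {C,G,T} (+1)
site 0, node KX: K={A} ∪ X={C} → {A,C} (+1)
site 0, node FHKOTXZ: FHOTZ={C,G,T} ∩ KX={A,C} → {C} (+0)
site 1, node FZ: F={T} ∪ Z={A} → {A,T} (+1)
site 1, node FTZ: FZ={A,T} ∪ T={C} → {A,C,T} (+1)
site 1, node HO: H={G} ∩ O={G} → {G} (+0)
site 1, node FHOTZ: FTZ={A,C,T} ∪ HO={G} → {A,C,G,T} (+1)
site 1, node KX: K={C} ∩ X={C} → {C} (+0)
site 1, node FHKOTXZ: FHOTZ={A,C,G,T} ∩ KX={C} → {C} (+0)
site 2, node FZ: F={G} ∪ Z={C} → {C,G} (+1)
site 2, node FTZ: FZ={C,G} ∪ T={T} → {C,G,T} (+1)
site 2, node HO: H={A} ∪ O={C} → {A,C} (+1)
site 2, node FHOTZ: FTZ={C,G,T} ∩ HO={A,C} → {C} (+0)
site 2, node KX: K={T} ∪ X={A} → {A,T} (+1)
site 2, node FHKOTXZ: FHOTZ={C} ∪ KX={A,T} → {A,C,T} (+1)
site 3, node FZ: F={C} ∩ Z={C} → {C} (+0)
site 3, node FTZ: FZ={C} ∩ T={C} → {C} (+0)
site 3, node HO: H={C} ∪ O={T} → {C,T} (+1)
site 3, node FHOTZ: FTZ={C} ∩ HO={C,T} → {C} (+0)
site 3, node KX: K={G} ∪ X={T} → {G,T} (+1)
site 3, node FHKOTXZ: FHOTZ={C} ∪ KX={G,T} → {C,G,T} (+1)
per-site changes: [4, 3, 5, 3]; total = 15

15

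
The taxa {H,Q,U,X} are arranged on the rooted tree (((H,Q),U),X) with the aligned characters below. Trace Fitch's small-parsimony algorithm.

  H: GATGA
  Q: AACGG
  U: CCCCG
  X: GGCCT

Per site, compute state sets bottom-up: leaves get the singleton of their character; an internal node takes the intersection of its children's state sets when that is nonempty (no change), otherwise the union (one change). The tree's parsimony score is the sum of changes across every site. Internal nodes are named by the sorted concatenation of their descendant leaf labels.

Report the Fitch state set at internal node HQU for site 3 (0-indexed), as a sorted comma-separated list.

C,G

site 0, node HQ: H={G} ∪ Q={A} → {A,G} (+1)
site 0, node HQU: HQ={A,G} ∪ U={C} → {A,C,G} (+1)
site 0, node HQUX: HQU={A,C,G} ∩ X={G} → {G} (+0)
site 1, node HQ: H={A} ∩ Q={A} → {A} (+0)
site 1, node HQU: HQ={A} ∪ U={C} → {A,C} (+1)
site 1, node HQUX: HQU={A,C} ∪ X={G} → {A,C,G} (+1)
site 2, node HQ: H={T} ∪ Q={C} → {C,T} (+1)
site 2, node HQU: HQ={C,T} ∩ U={C} → {C} (+0)
site 2, node HQUX: HQU={C} ∩ X={C} → {C} (+0)
site 3, node HQ: H={G} ∩ Q={G} → {G} (+0)
site 3, node HQU: HQ={G} ∪ U={C} → {C,G} (+1)
site 3, node HQUX: HQU={C,G} ∩ X={C} → {C} (+0)
site 4, node HQ: H={A} ∪ Q={G} → {A,G} (+1)
site 4, node HQU: HQ={A,G} ∩ U={G} → {G} (+0)
site 4, node HQUX: HQU={G} ∪ X={T} → {G,T} (+1)
per-site changes: [2, 2, 1, 1, 2]; total = 8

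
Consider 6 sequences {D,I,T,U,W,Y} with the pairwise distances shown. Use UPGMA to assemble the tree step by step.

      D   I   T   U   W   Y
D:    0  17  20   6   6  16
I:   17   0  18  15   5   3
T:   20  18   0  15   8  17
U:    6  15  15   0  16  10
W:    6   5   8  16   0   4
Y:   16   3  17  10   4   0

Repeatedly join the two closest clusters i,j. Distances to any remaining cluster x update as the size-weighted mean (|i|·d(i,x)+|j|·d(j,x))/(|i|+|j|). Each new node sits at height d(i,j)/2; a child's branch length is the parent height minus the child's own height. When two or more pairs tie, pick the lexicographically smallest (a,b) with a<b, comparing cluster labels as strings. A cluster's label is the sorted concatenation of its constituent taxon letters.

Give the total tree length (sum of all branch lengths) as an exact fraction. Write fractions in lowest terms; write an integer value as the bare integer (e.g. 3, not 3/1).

1741/60

step 1: merge (I,Y) at d=3; branch lengths I→3/2, Y→3/2; new cluster IY
  updated: d(D,IY)=33/2, d(IY,T)=35/2, d(IY,U)=25/2, d(IY,W)=9/2
step 2: merge (IY,W) at d=9/2; branch lengths IY→3/4, W→9/4; new cluster IWY
  updated: d(D,IWY)=13, d(IWY,T)=43/3, d(IWY,U)=41/3
step 3: merge (D,U) at d=6; branch lengths D→3, U→3; new cluster DU
  updated: d(DU,IWY)=40/3, d(DU,T)=35/2
step 4: merge (DU,IWY) at d=40/3; branch lengths DU→11/3, IWY→53/12; new cluster DIUWY
  updated: d(DIUWY,T)=78/5
step 5: merge (DIUWY,T) at d=78/5; branch lengths DIUWY→17/15, T→39/5; new cluster DITUWY
final tree: (((D:3,U:3):11/3,((I:3/2,Y:3/2):3/4,W:9/4):53/12):17/15,T:39/5)
total length: 1741/60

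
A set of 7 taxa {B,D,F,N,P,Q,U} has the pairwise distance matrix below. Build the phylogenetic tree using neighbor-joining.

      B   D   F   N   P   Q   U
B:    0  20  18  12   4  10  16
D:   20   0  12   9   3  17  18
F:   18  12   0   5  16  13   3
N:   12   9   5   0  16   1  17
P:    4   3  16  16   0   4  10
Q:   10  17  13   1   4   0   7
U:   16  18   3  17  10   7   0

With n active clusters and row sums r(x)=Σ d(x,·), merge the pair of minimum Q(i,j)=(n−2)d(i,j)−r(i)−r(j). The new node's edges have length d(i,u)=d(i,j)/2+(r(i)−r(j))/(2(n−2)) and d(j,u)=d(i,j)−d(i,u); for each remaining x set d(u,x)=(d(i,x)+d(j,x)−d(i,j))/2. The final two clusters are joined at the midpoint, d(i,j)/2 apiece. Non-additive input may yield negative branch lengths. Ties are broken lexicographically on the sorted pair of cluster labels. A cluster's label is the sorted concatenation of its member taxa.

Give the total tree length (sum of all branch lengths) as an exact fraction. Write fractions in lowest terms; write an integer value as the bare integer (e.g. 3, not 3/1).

iteration 1: select F,U (d=3, Q=-123); attach at lengths (11/10, 19/10); label the merged cluster FU
  updated: d(B,FU)=31/2, d(D,FU)=27/2, d(FU,N)=19/2, d(FU,P)=23/2, d(FU,Q)=17/2
iteration 2: select D,P (d=3, Q=-89); attach at lengths (9/2, -3/2); label the merged cluster DP
  updated: d(B,DP)=21/2, d(DP,FU)=11, d(DP,N)=11, d(DP,Q)=9
iteration 3: select N,Q (d=1, Q=-59); attach at lengths (4/3, -1/3); label the merged cluster NQ
  updated: d(B,NQ)=21/2, d(DP,NQ)=19/2, d(FU,NQ)=17/2
iteration 4: select B,DP (d=21/2, Q=-93/2); attach at lengths (53/8, 31/8); label the merged cluster BDP
  updated: d(BDP,FU)=8, d(BDP,NQ)=19/4
iteration 5: select BDP,FU (d=8, Q=-85/4); attach at lengths (17/8, 47/8); label the merged cluster BDFPU
  updated: d(BDFPU,NQ)=21/8
iteration 6: select BDFPU,NQ (d=21/8); attach at lengths (21/16, 21/16); label the merged cluster BDFNPQU
final tree: (((B:53/8,(D:9/2,P:-3/2):31/8):17/8,(F:11/10,U:19/10):47/8):21/16,(N:4/3,Q:-1/3):21/16)
total length: 225/8

225/8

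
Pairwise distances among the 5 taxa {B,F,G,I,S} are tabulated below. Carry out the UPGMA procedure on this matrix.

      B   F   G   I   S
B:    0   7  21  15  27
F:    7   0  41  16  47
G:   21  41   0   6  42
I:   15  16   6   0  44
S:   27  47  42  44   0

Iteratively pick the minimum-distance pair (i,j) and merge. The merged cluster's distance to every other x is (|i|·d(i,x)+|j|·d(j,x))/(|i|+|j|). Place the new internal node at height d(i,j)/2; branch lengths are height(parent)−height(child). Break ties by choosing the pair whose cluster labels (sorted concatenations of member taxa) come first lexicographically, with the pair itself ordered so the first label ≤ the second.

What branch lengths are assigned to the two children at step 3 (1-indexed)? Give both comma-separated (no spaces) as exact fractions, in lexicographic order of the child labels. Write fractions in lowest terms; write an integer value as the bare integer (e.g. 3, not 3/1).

65/8,69/8

iteration 1: select G,I (d=6); attach at lengths (3, 3); label the merged cluster GI
  updated: d(B,GI)=18, d(F,GI)=57/2, d(GI,S)=43
iteration 2: select B,F (d=7); attach at lengths (7/2, 7/2); label the merged cluster BF
  updated: d(BF,GI)=93/4, d(BF,S)=37
iteration 3: select BF,GI (d=93/4); attach at lengths (65/8, 69/8); label the merged cluster BFGI
  updated: d(BFGI,S)=40
iteration 4: select BFGI,S (d=40); attach at lengths (67/8, 20); label the merged cluster BFGIS
final tree: (((B:7/2,F:7/2):65/8,(G:3,I:3):69/8):67/8,S:20)
total length: 465/8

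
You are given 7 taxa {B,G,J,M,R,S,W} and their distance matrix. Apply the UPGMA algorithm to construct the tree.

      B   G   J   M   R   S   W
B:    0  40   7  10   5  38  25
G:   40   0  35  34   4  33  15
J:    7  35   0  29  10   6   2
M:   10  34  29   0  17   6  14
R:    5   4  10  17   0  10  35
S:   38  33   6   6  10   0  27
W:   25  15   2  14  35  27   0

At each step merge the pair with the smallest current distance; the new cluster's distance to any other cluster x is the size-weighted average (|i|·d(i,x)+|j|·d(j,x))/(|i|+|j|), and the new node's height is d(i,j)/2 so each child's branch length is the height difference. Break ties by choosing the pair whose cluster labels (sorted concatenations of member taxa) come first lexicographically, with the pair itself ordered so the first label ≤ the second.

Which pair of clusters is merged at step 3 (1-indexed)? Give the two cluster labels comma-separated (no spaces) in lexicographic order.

iteration 1: select J,W (d=2); attach at lengths (1, 1); label the merged cluster JW
  updated: d(B,JW)=16, d(G,JW)=25, d(JW,M)=43/2, d(JW,R)=45/2, d(JW,S)=33/2
iteration 2: select G,R (d=4); attach at lengths (2, 2); label the merged cluster GR
  updated: d(B,GR)=45/2, d(GR,JW)=95/4, d(GR,M)=51/2, d(GR,S)=43/2
iteration 3: select M,S (d=6); attach at lengths (3, 3); label the merged cluster MS
  updated: d(B,MS)=24, d(GR,MS)=47/2, d(JW,MS)=19
iteration 4: select B,JW (d=16); attach at lengths (8, 7); label the merged cluster BJW
  updated: d(BJW,GR)=70/3, d(BJW,MS)=62/3
iteration 5: select BJW,MS (d=62/3); attach at lengths (7/3, 22/3); label the merged cluster BJMSW
  updated: d(BJMSW,GR)=117/5
iteration 6: select BJMSW,GR (d=117/5); attach at lengths (41/30, 97/10); label the merged cluster BGJMRSW
final tree: (((B:8,(J:1,W:1):7):7/3,(M:3,S:3):22/3):41/30,(G:2,R:2):97/10)
total length: 716/15

M,S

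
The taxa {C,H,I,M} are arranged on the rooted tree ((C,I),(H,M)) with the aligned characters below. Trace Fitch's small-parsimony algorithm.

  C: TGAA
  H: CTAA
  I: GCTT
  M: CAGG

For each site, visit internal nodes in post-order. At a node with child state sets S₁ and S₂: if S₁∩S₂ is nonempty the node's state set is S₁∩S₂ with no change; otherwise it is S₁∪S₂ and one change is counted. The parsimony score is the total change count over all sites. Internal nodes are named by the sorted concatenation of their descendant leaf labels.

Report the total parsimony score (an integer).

9

site 0, node CI: C={T} ∪ I={G} → {G,T} (+1)
site 0, node HM: H={C} ∩ M={C} → {C} (+0)
site 0, node CHIM: CI={G,T} ∪ HM={C} → {C,G,T} (+1)
site 1, node CI: C={G} ∪ I={C} → {C,G} (+1)
site 1, node HM: H={T} ∪ M={A} → {A,T} (+1)
site 1, node CHIM: CI={C,G} ∪ HM={A,T} → {A,C,G,T} (+1)
site 2, node CI: C={A} ∪ I={T} → {A,T} (+1)
site 2, node HM: H={A} ∪ M={G} → {A,G} (+1)
site 2, node CHIM: CI={A,T} ∩ HM={A,G} → {A} (+0)
site 3, node CI: C={A} ∪ I={T} → {A,T} (+1)
site 3, node HM: H={A} ∪ M={G} → {A,G} (+1)
site 3, node CHIM: CI={A,T} ∩ HM={A,G} → {A} (+0)
per-site changes: [2, 3, 2, 2]; total = 9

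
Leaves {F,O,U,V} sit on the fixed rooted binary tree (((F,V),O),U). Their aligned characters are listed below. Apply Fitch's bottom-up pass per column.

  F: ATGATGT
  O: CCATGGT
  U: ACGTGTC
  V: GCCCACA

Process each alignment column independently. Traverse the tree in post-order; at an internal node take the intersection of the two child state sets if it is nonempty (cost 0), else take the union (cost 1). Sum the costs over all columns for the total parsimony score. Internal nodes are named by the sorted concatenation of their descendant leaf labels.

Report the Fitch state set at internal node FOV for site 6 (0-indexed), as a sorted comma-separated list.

[col 0] FV: children F:{A}, V:{G} ∪→ {A,G}; cost 1
[col 0] FOV: children FV:{A,G}, O:{C} ∪→ {A,C,G}; cost 1
[col 0] FOUV: children FOV:{A,C,G}, U:{A} ∩→ {A}; cost 0
[col 1] FV: children F:{T}, V:{C} ∪→ {C,T}; cost 1
[col 1] FOV: children FV:{C,T}, O:{C} ∩→ {C}; cost 0
[col 1] FOUV: children FOV:{C}, U:{C} ∩→ {C}; cost 0
[col 2] FV: children F:{G}, V:{C} ∪→ {C,G}; cost 1
[col 2] FOV: children FV:{C,G}, O:{A} ∪→ {A,C,G}; cost 1
[col 2] FOUV: children FOV:{A,C,G}, U:{G} ∩→ {G}; cost 0
[col 3] FV: children F:{A}, V:{C} ∪→ {A,C}; cost 1
[col 3] FOV: children FV:{A,C}, O:{T} ∪→ {A,C,T}; cost 1
[col 3] FOUV: children FOV:{A,C,T}, U:{T} ∩→ {T}; cost 0
[col 4] FV: children F:{T}, V:{A} ∪→ {A,T}; cost 1
[col 4] FOV: children FV:{A,T}, O:{G} ∪→ {A,G,T}; cost 1
[col 4] FOUV: children FOV:{A,G,T}, U:{G} ∩→ {G}; cost 0
[col 5] FV: children F:{G}, V:{C} ∪→ {C,G}; cost 1
[col 5] FOV: children FV:{C,G}, O:{G} ∩→ {G}; cost 0
[col 5] FOUV: children FOV:{G}, U:{T} ∪→ {G,T}; cost 1
[col 6] FV: children F:{T}, V:{A} ∪→ {A,T}; cost 1
[col 6] FOV: children FV:{A,T}, O:{T} ∩→ {T}; cost 0
[col 6] FOUV: children FOV:{T}, U:{C} ∪→ {C,T}; cost 1
per-site changes: [2, 1, 2, 2, 2, 2, 2]; total = 13

T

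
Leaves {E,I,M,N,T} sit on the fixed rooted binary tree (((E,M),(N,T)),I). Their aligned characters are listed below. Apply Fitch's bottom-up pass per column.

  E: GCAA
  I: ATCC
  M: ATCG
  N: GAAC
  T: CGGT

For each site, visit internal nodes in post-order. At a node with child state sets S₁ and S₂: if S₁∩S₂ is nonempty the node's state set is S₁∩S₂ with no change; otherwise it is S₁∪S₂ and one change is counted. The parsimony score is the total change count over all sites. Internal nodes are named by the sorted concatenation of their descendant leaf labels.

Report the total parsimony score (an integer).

EM@0: {G} ∪ {A} = {A,G} (union, +1)
NT@0: {G} ∪ {C} = {C,G} (union, +1)
EMNT@0: {A,G} ∩ {C,G} = {G} (intersection, +0)
EIMNT@0: {G} ∪ {A} = {A,G} (union, +1)
EM@1: {C} ∪ {T} = {C,T} (union, +1)
NT@1: {A} ∪ {G} = {A,G} (union, +1)
EMNT@1: {C,T} ∪ {A,G} = {A,C,G,T} (union, +1)
EIMNT@1: {A,C,G,T} ∩ {T} = {T} (intersection, +0)
EM@2: {A} ∪ {C} = {A,C} (union, +1)
NT@2: {A} ∪ {G} = {A,G} (union, +1)
EMNT@2: {A,C} ∩ {A,G} = {A} (intersection, +0)
EIMNT@2: {A} ∪ {C} = {A,C} (union, +1)
EM@3: {A} ∪ {G} = {A,G} (union, +1)
NT@3: {C} ∪ {T} = {C,T} (union, +1)
EMNT@3: {A,G} ∪ {C,T} = {A,C,G,T} (union, +1)
EIMNT@3: {A,C,G,T} ∩ {C} = {C} (intersection, +0)
per-site changes: [3, 3, 3, 3]; total = 12

12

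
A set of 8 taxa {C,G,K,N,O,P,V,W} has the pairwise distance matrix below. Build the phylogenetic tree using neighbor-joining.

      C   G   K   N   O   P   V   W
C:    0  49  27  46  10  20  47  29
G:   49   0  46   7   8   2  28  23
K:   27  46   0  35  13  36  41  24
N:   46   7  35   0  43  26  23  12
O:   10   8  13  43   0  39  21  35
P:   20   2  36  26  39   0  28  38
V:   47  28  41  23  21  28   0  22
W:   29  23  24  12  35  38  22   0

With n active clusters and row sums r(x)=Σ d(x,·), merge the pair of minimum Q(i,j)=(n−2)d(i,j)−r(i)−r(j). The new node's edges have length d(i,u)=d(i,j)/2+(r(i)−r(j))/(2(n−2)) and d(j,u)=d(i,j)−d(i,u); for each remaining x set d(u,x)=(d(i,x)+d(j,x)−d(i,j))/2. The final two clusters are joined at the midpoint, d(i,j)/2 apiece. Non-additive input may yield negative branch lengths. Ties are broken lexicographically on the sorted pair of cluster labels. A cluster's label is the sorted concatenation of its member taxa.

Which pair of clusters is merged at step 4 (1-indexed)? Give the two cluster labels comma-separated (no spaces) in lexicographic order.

GP,N

step 1: merge (G,P) at d=2, Q=-340; branch lengths G→-7/6, P→19/6; new cluster GP
  updated: d(C,GP)=67/2, d(GP,K)=40, d(GP,N)=31/2, d(GP,O)=45/2, d(GP,V)=27, d(GP,W)=59/2
step 2: merge (C,O) at d=10, Q=-287; branch lengths C→49/5, O→1/5; new cluster CO
  updated: d(CO,GP)=23, d(CO,K)=15, d(CO,N)=79/2, d(CO,V)=29, d(CO,W)=27
step 3: merge (CO,K) at d=15, Q=-457/2; branch lengths CO→77/16, K→163/16; new cluster CKO
  updated: d(CKO,GP)=24, d(CKO,N)=119/4, d(CKO,V)=55/2, d(CKO,W)=18
step 4: merge (GP,N) at d=31/2, Q=-519/4; branch lengths GP→83/8, N→41/8; new cluster GNP
  updated: d(CKO,GNP)=153/8, d(GNP,V)=69/4, d(GNP,W)=13
step 5: merge (CKO,W) at d=18, Q=-653/8; branch lengths CKO→381/32, W→195/32; new cluster CKOW
  updated: d(CKOW,GNP)=113/16, d(CKOW,V)=63/4
step 6: merge (CKOW,GNP) at d=113/16, Q=-641/16; branch lengths CKOW→89/32, GNP→137/32; new cluster CGKNOPW
  updated: d(CGKNOPW,V)=415/32
step 7: merge (CGKNOPW,V) at d=415/32; branch lengths CGKNOPW→415/64, V→415/64; new cluster CGKNOPVW
final tree: (((((C:49/5,O:1/5):77/16,K:163/16):381/32,W:195/32):89/32,((G:-7/6,P:19/6):83/8,N:41/8):137/32):415/64,V:415/64)
total length: 2577/32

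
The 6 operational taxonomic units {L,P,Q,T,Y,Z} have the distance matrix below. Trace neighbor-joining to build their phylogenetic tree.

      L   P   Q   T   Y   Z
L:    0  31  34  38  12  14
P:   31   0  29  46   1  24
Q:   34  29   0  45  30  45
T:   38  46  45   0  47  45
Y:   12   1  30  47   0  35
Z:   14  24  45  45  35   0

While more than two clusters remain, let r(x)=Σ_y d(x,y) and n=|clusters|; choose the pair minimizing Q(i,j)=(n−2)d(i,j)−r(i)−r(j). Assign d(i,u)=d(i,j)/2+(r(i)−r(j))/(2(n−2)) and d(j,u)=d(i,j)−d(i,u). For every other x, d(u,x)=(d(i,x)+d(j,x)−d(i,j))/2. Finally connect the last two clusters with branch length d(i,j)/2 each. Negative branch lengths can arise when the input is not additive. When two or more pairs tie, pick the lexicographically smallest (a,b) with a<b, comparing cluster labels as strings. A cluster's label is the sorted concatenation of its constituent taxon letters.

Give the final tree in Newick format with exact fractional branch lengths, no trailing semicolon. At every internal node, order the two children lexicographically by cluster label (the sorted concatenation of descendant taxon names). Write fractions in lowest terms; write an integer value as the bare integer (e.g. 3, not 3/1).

iteration 1: select P,Y (d=1, Q=-252); attach at lengths (5/4, -1/4); label the merged cluster PY
  updated: d(L,PY)=21, d(PY,Q)=29, d(PY,T)=46, d(PY,Z)=29
iteration 2: select L,Z (d=14, Q=-198); attach at lengths (8/3, 34/3); label the merged cluster LZ
  updated: d(LZ,PY)=18, d(LZ,Q)=65/2, d(LZ,T)=69/2
iteration 3: select LZ,PY (d=18, Q=-142); attach at lengths (7, 11); label the merged cluster LPYZ
  updated: d(LPYZ,Q)=87/4, d(LPYZ,T)=125/4
iteration 4: select LPYZ,Q (d=87/4, Q=-98); attach at lengths (4, 71/4); label the merged cluster LPQYZ
  updated: d(LPQYZ,T)=109/4
iteration 5: select LPQYZ,T (d=109/4); attach at lengths (109/8, 109/8); label the merged cluster LPQTYZ
final tree: ((((L:8/3,Z:34/3):7,(P:5/4,Y:-1/4):11):4,Q:71/4):109/8,T:109/8)
total length: 82

((((L:8/3,Z:34/3):7,(P:5/4,Y:-1/4):11):4,Q:71/4):109/8,T:109/8)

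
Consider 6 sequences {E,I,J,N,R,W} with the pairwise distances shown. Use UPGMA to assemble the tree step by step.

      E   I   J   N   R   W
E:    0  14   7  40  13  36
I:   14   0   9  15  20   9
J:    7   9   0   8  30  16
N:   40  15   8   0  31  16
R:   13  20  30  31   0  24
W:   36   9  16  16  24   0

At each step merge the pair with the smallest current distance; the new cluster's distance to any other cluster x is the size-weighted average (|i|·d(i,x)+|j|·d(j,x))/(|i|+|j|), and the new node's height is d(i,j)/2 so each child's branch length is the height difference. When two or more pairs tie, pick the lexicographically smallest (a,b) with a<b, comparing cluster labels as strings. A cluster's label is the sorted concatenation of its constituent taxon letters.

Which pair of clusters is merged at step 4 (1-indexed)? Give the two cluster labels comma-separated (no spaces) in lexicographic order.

step 1: merge (E,J) at d=7; branch lengths E→7/2, J→7/2; new cluster EJ
  updated: d(EJ,I)=23/2, d(EJ,N)=24, d(EJ,R)=43/2, d(EJ,W)=26
step 2: merge (I,W) at d=9; branch lengths I→9/2, W→9/2; new cluster IW
  updated: d(EJ,IW)=75/4, d(IW,N)=31/2, d(IW,R)=22
step 3: merge (IW,N) at d=31/2; branch lengths IW→13/4, N→31/4; new cluster INW
  updated: d(EJ,INW)=41/2, d(INW,R)=25
step 4: merge (EJ,INW) at d=41/2; branch lengths EJ→27/4, INW→5/2; new cluster EIJNW
  updated: d(EIJNW,R)=118/5
step 5: merge (EIJNW,R) at d=118/5; branch lengths EIJNW→31/20, R→59/5; new cluster EIJNRW
final tree: (((E:7/2,J:7/2):27/4,((I:9/2,W:9/2):13/4,N:31/4):5/2):31/20,R:59/5)
total length: 248/5

EJ,INW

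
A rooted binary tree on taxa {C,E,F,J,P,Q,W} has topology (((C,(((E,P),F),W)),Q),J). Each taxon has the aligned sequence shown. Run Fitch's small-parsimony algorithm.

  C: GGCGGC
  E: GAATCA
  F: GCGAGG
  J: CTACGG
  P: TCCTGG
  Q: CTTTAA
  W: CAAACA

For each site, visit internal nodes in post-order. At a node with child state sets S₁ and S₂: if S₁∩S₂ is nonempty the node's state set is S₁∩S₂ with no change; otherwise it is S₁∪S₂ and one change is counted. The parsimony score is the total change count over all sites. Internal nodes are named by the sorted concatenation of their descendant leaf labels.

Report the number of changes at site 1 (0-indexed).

EP@0: {G} ∪ {T} = {G,T} (union, +1)
EFP@0: {G,T} ∩ {G} = {G} (intersection, +0)
EFPW@0: {G} ∪ {C} = {C,G} (union, +1)
CEFPW@0: {G} ∩ {C,G} = {G} (intersection, +0)
CEFPQW@0: {G} ∪ {C} = {C,G} (union, +1)
CEFJPQW@0: {C,G} ∩ {C} = {C} (intersection, +0)
EP@1: {A} ∪ {C} = {A,C} (union, +1)
EFP@1: {A,C} ∩ {C} = {C} (intersection, +0)
EFPW@1: {C} ∪ {A} = {A,C} (union, +1)
CEFPW@1: {G} ∪ {A,C} = {A,C,G} (union, +1)
CEFPQW@1: {A,C,G} ∪ {T} = {A,C,G,T} (union, +1)
CEFJPQW@1: {A,C,G,T} ∩ {T} = {T} (intersection, +0)
EP@2: {A} ∪ {C} = {A,C} (union, +1)
EFP@2: {A,C} ∪ {G} = {A,C,G} (union, +1)
EFPW@2: {A,C,G} ∩ {A} = {A} (intersection, +0)
CEFPW@2: {C} ∪ {A} = {A,C} (union, +1)
CEFPQW@2: {A,C} ∪ {T} = {A,C,T} (union, +1)
CEFJPQW@2: {A,C,T} ∩ {A} = {A} (intersection, +0)
EP@3: {T} ∩ {T} = {T} (intersection, +0)
EFP@3: {T} ∪ {A} = {A,T} (union, +1)
EFPW@3: {A,T} ∩ {A} = {A} (intersection, +0)
CEFPW@3: {G} ∪ {A} = {A,G} (union, +1)
CEFPQW@3: {A,G} ∪ {T} = {A,G,T} (union, +1)
CEFJPQW@3: {A,G,T} ∪ {C} = {A,C,G,T} (union, +1)
EP@4: {C} ∪ {G} = {C,G} (union, +1)
EFP@4: {C,G} ∩ {G} = {G} (intersection, +0)
EFPW@4: {G} ∪ {C} = {C,G} (union, +1)
CEFPW@4: {G} ∩ {C,G} = {G} (intersection, +0)
CEFPQW@4: {G} ∪ {A} = {A,G} (union, +1)
CEFJPQW@4: {A,G} ∩ {G} = {G} (intersection, +0)
EP@5: {A} ∪ {G} = {A,G} (union, +1)
EFP@5: {A,G} ∩ {G} = {G} (intersection, +0)
EFPW@5: {G} ∪ {A} = {A,G} (union, +1)
CEFPW@5: {C} ∪ {A,G} = {A,C,G} (union, +1)
CEFPQW@5: {A,C,G} ∩ {A} = {A} (intersection, +0)
CEFJPQW@5: {A} ∪ {G} = {A,G} (union, +1)
per-site changes: [3, 4, 4, 4, 3, 4]; total = 22

4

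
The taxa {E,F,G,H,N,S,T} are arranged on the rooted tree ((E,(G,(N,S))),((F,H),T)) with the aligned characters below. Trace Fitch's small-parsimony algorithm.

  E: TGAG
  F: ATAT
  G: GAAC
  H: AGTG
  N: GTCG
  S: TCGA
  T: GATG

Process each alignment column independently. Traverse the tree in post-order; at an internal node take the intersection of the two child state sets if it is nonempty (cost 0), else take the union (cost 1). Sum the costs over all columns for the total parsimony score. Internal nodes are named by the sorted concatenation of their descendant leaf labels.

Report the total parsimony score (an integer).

15

[col 0] NS: children N:{G}, S:{T} ∪→ {G,T}; cost 1
[col 0] GNS: children G:{G}, NS:{G,T} ∩→ {G}; cost 0
[col 0] EGNS: children E:{T}, GNS:{G} ∪→ {G,T}; cost 1
[col 0] FH: children F:{A}, H:{A} ∩→ {A}; cost 0
[col 0] FHT: children FH:{A}, T:{G} ∪→ {A,G}; cost 1
[col 0] EFGHNST: children EGNS:{G,T}, FHT:{A,G} ∩→ {G}; cost 0
[col 1] NS: children N:{T}, S:{C} ∪→ {C,T}; cost 1
[col 1] GNS: children G:{A}, NS:{C,T} ∪→ {A,C,T}; cost 1
[col 1] EGNS: children E:{G}, GNS:{A,C,T} ∪→ {A,C,G,T}; cost 1
[col 1] FH: children F:{T}, H:{G} ∪→ {G,T}; cost 1
[col 1] FHT: children FH:{G,T}, T:{A} ∪→ {A,G,T}; cost 1
[col 1] EFGHNST: children EGNS:{A,C,G,T}, FHT:{A,G,T} ∩→ {A,G,T}; cost 0
[col 2] NS: children N:{C}, S:{G} ∪→ {C,G}; cost 1
[col 2] GNS: children G:{A}, NS:{C,G} ∪→ {A,C,G}; cost 1
[col 2] EGNS: children E:{A}, GNS:{A,C,G} ∩→ {A}; cost 0
[col 2] FH: children F:{A}, H:{T} ∪→ {A,T}; cost 1
[col 2] FHT: children FH:{A,T}, T:{T} ∩→ {T}; cost 0
[col 2] EFGHNST: children EGNS:{A}, FHT:{T} ∪→ {A,T}; cost 1
[col 3] NS: children N:{G}, S:{A} ∪→ {A,G}; cost 1
[col 3] GNS: children G:{C}, NS:{A,G} ∪→ {A,C,G}; cost 1
[col 3] EGNS: children E:{G}, GNS:{A,C,G} ∩→ {G}; cost 0
[col 3] FH: children F:{T}, H:{G} ∪→ {G,T}; cost 1
[col 3] FHT: children FH:{G,T}, T:{G} ∩→ {G}; cost 0
[col 3] EFGHNST: children EGNS:{G}, FHT:{G} ∩→ {G}; cost 0
per-site changes: [3, 5, 4, 3]; total = 15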